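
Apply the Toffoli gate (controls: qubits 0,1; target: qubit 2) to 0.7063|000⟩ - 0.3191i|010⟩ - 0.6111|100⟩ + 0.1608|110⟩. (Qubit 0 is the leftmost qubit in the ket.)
0.7063|000⟩ - 0.3191i|010⟩ - 0.6111|100⟩ + 0.1608|111⟩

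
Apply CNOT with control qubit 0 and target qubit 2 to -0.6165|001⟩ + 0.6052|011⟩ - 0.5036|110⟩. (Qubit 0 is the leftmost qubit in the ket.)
-0.6165|001⟩ + 0.6052|011⟩ - 0.5036|111⟩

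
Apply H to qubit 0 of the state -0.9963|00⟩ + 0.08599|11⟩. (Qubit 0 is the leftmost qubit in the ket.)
-0.7045|00⟩ + 0.0608|01⟩ - 0.7045|10⟩ - 0.0608|11⟩

H on qubit 0 mixes each pair of kets that differ only in qubit 0: amplitudes (a, b) of (|…0…⟩, |…1…⟩) become ((a + b)/√2, (a − b)/√2). Kets absent from the input have amplitude 0.
(|00⟩, |10⟩): (a, b) = (-0.9963, 0) → (-0.7045, -0.7045)
(|01⟩, |11⟩): (a, b) = (0, 0.08599) → (0.0608, -0.0608)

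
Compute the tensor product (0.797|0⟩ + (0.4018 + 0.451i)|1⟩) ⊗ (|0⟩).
0.797|00⟩ + (0.4018 + 0.451i)|10⟩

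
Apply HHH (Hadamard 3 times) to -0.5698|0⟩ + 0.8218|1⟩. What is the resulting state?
0.1782|0⟩ - 0.984|1⟩

H² = I, so H^3 = H: a single Hadamard. With (a, b) = (-0.5698, 0.8218), H gives ((a + b)/√2, (a − b)/√2) = (0.1782, -0.984).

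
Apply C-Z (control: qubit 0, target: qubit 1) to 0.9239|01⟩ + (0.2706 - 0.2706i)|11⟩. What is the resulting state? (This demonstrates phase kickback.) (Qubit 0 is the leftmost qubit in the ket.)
0.9239|01⟩ + (-0.2706 + 0.2706i)|11⟩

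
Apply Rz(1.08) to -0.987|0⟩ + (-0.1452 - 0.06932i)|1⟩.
(-0.8466 + 0.5075i)|0⟩ + (-0.0889 - 0.1341i)|1⟩

Rz(1.08) = [[e^(−iθ/2), 0], [0, e^(iθ/2)]] with e^(±iθ/2) = cos(θ/2) ± i·sin(θ/2); θ = 1.08, cos(θ/2) ≈ 0.857709, sin(θ/2) ≈ 0.514136.
With a = amp(|0⟩) = -0.987 and b = amp(|1⟩) = (-0.1452 - 0.06932i):
new amp(|0⟩) = (0.857709 - 0.514136i)·a = (-0.8466 + 0.5075i)
new amp(|1⟩) = (0.857709 + 0.514136i)·b = (-0.0889 - 0.1341i)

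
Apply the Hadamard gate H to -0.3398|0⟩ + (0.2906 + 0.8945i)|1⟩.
(-0.03479 + 0.6325i)|0⟩ + (-0.4458 - 0.6325i)|1⟩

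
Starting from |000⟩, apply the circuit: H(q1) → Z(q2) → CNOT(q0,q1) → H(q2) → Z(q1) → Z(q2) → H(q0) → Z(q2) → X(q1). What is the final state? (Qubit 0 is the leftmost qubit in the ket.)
-1/√8|000⟩ - 1/√8|001⟩ + 1/√8|010⟩ + 1/√8|011⟩ - 1/√8|100⟩ - 1/√8|101⟩ + 1/√8|110⟩ + 1/√8|111⟩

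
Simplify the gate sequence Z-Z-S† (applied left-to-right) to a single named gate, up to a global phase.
S†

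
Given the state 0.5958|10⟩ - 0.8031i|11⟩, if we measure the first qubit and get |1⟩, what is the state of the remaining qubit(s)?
0.5958|0⟩ - 0.8031i|1⟩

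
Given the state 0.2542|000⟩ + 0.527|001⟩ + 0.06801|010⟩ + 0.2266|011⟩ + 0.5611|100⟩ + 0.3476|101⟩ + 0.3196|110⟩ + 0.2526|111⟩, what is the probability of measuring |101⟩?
0.1208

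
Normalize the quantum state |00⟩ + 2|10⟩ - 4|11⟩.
0.2182|00⟩ + 0.4364|10⟩ - 0.8729|11⟩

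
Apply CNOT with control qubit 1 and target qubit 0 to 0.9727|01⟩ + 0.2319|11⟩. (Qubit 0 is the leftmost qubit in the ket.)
0.2319|01⟩ + 0.9727|11⟩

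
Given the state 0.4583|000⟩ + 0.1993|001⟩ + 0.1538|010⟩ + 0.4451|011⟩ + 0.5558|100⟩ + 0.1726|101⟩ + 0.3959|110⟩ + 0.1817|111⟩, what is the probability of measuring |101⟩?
0.02979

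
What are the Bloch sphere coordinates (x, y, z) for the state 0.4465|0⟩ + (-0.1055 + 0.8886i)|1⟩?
(-0.09421, 0.7935, -0.6014)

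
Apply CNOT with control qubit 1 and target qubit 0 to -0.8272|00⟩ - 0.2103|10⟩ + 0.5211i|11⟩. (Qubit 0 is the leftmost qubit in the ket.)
-0.8272|00⟩ + 0.5211i|01⟩ - 0.2103|10⟩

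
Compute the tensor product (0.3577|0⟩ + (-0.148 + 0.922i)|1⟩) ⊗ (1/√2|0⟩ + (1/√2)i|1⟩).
0.2529|00⟩ + 0.2529i|01⟩ + (-0.1047 + 0.652i)|10⟩ + (-0.652 - 0.1047i)|11⟩

amp(|b₁b₂…⟩) = product of the factor amplitudes for bits b₁, b₂, …; only kets whose every factor amplitude is nonzero survive.
|00⟩: (0.3577)(1/√2) = 0.2529
|01⟩: (0.3577)((1/√2)i) = 0.2529i
|10⟩: (-0.148 + 0.922i)(1/√2) = (-0.1047 + 0.652i)
|11⟩: (-0.148 + 0.922i)((1/√2)i) = (-0.652 - 0.1047i)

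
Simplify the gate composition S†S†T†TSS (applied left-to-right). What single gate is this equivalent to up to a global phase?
I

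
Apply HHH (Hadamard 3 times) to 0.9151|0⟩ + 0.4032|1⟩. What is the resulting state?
0.9322|0⟩ + 0.362|1⟩

H² = I, so H^3 = H: a single Hadamard. With (a, b) = (0.9151, 0.4032), H gives ((a + b)/√2, (a − b)/√2) = (0.9322, 0.362).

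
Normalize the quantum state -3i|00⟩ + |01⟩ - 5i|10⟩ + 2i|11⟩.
-0.4804i|00⟩ + 0.1601|01⟩ - 0.8006i|10⟩ + 0.3203i|11⟩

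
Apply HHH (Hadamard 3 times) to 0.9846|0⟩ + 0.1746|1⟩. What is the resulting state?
0.8197|0⟩ + 0.5728|1⟩

H² = I, so H^3 = H: a single Hadamard. With (a, b) = (0.9846, 0.1746), H gives ((a + b)/√2, (a − b)/√2) = (0.8197, 0.5728).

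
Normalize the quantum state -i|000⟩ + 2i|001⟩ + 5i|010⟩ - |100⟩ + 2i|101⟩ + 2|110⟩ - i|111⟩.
-0.1581i|000⟩ + 0.3162i|001⟩ + 0.7906i|010⟩ - 0.1581|100⟩ + 0.3162i|101⟩ + 0.3162|110⟩ - 0.1581i|111⟩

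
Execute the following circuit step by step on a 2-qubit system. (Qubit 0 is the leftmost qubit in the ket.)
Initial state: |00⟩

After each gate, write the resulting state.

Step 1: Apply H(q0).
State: 1/√2|00⟩ + 1/√2|10⟩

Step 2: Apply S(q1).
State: 1/√2|00⟩ + 1/√2|10⟩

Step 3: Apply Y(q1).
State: (1/√2)i|01⟩ + (1/√2)i|11⟩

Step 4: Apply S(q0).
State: (1/√2)i|01⟩ - 1/√2|11⟩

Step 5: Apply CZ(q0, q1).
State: (1/√2)i|01⟩ + 1/√2|11⟩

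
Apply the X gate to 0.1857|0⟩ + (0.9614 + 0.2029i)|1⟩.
(0.9614 + 0.2029i)|0⟩ + 0.1857|1⟩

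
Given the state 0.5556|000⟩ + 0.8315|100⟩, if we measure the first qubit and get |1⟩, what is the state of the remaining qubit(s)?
|00⟩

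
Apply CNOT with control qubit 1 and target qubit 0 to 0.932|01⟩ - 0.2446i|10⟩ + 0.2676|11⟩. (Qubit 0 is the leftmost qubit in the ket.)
0.2676|01⟩ - 0.2446i|10⟩ + 0.932|11⟩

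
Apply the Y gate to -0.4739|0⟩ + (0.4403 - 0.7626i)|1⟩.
(-0.7626 - 0.4403i)|0⟩ - 0.4739i|1⟩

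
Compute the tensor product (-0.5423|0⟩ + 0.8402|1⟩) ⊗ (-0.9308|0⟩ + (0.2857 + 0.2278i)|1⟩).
0.5048|00⟩ + (-0.1549 - 0.1235i)|01⟩ - 0.7821|10⟩ + (0.24 + 0.1914i)|11⟩

amp(|b₁b₂…⟩) = product of the factor amplitudes for bits b₁, b₂, …; only kets whose every factor amplitude is nonzero survive.
|00⟩: (-0.5423)(-0.9308) = 0.5048
|01⟩: (-0.5423)(0.2857 + 0.2278i) = (-0.1549 - 0.1235i)
|10⟩: (0.8402)(-0.9308) = -0.7821
|11⟩: (0.8402)(0.2857 + 0.2278i) = (0.24 + 0.1914i)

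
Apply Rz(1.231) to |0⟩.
(0.8165 - 0.5774i)|0⟩

Rz(1.231) = [[e^(−iθ/2), 0], [0, e^(iθ/2)]] with e^(±iθ/2) = cos(θ/2) ± i·sin(θ/2); θ = 1.231, cos(θ/2) ≈ 0.816485, sin(θ/2) ≈ 0.577367.
With a = amp(|0⟩) = 1 and b = amp(|1⟩) = 0:
new amp(|0⟩) = (0.816485 - 0.577367i)·a = (0.8165 - 0.5774i)
new amp(|1⟩) = (0.816485 + 0.577367i)·b = 0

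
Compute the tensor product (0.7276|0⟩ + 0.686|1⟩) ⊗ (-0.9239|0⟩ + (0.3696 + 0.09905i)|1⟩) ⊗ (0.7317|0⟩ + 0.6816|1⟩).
-0.4919|000⟩ - 0.4582|001⟩ + (0.1968 + 0.05273i)|010⟩ + (0.1833 + 0.04912i)|011⟩ - 0.4637|100⟩ - 0.432|101⟩ + (0.1855 + 0.04972i)|110⟩ + (0.1728 + 0.04631i)|111⟩

amp(|b₁b₂…⟩) = product of the factor amplitudes for bits b₁, b₂, …; only kets whose every factor amplitude is nonzero survive.
|000⟩: (0.7276)(-0.9239)(0.7317) = -0.4919
|001⟩: (0.7276)(-0.9239)(0.6816) = -0.4582
|010⟩: (0.7276)(0.3696 + 0.09905i)(0.7317) = (0.1968 + 0.05273i)
|011⟩: (0.7276)(0.3696 + 0.09905i)(0.6816) = (0.1833 + 0.04912i)
|100⟩: (0.686)(-0.9239)(0.7317) = -0.4637
|101⟩: (0.686)(-0.9239)(0.6816) = -0.432
|110⟩: (0.686)(0.3696 + 0.09905i)(0.7317) = (0.1855 + 0.04972i)
|111⟩: (0.686)(0.3696 + 0.09905i)(0.6816) = (0.1728 + 0.04631i)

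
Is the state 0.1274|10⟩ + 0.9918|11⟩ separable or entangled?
Separable

Writing the state as a|00⟩ + b|01⟩ + c|10⟩ + d|11⟩, it is a product state iff ad − bc = 0.
Here (a, b, c, d) = (0, 0, 0.1274, 0.9918): ad − bc = (0)(0.9918) − (0)(0.1274) = 0, so the state is separable.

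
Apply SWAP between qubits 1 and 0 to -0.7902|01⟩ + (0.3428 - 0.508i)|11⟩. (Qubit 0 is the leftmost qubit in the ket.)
-0.7902|10⟩ + (0.3428 - 0.508i)|11⟩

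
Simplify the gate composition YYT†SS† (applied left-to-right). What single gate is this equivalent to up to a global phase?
T†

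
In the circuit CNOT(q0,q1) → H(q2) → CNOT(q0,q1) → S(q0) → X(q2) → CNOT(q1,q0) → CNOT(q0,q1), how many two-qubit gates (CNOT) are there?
4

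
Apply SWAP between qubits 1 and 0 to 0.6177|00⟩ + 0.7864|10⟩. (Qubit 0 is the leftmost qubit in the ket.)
0.6177|00⟩ + 0.7864|01⟩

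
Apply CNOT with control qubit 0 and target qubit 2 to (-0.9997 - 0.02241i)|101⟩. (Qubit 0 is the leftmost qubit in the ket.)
(-0.9997 - 0.02241i)|100⟩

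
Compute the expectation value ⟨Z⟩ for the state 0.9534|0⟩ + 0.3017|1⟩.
0.8179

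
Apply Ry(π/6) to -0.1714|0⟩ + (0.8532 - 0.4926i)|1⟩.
(-0.3864 + 0.1275i)|0⟩ + (0.7798 - 0.4758i)|1⟩

Ry(π/6) = [[cos(θ/2), −sin(θ/2)], [sin(θ/2), cos(θ/2)]]; θ = π/6, cos(θ/2) ≈ 0.965926, sin(θ/2) ≈ 0.258819.
With a = amp(|0⟩) = -0.1714 and b = amp(|1⟩) = (0.8532 - 0.4926i):
new amp(|0⟩) = (0.965926)·a + (-0.258819)·b = (-0.3864 + 0.1275i)
new amp(|1⟩) = (0.258819)·a + (0.965926)·b = (0.7798 - 0.4758i)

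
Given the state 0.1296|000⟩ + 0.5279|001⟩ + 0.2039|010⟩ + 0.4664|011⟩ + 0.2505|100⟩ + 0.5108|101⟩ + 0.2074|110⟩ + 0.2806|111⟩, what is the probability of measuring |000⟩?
0.0168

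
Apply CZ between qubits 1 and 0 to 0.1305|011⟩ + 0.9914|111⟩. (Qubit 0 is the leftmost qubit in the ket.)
0.1305|011⟩ - 0.9914|111⟩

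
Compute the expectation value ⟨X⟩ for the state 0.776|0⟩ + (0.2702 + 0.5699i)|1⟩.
0.4194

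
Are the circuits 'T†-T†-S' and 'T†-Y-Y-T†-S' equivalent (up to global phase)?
Yes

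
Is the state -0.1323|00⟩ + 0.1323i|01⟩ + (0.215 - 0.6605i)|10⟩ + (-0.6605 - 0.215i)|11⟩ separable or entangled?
Separable

Writing the state as a|00⟩ + b|01⟩ + c|10⟩ + d|11⟩, it is a product state iff ad − bc = 0.
Here (a, b, c, d) = (-0.1323, 0.1323i, (0.215 - 0.6605i), (-0.6605 - 0.215i)): ad − bc = (-0.1323)(-0.6605 - 0.215i) − (0.1323i)(0.215 - 0.6605i) = 0, so the state is separable.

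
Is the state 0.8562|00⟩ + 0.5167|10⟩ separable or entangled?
Separable

Writing the state as a|00⟩ + b|01⟩ + c|10⟩ + d|11⟩, it is a product state iff ad − bc = 0.
Here (a, b, c, d) = (0.8562, 0, 0.5167, 0): ad − bc = (0.8562)(0) − (0)(0.5167) = 0, so the state is separable.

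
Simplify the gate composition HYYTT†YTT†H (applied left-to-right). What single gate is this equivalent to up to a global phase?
Y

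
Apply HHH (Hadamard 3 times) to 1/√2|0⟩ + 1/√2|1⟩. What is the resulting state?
|0⟩

H² = I, so H^3 = H: a single Hadamard. With (a, b) = (1/√2, 1/√2), H gives ((a + b)/√2, (a − b)/√2) = (1, 0).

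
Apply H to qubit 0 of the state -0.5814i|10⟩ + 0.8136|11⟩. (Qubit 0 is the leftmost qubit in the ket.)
-0.4111i|00⟩ + 0.5753|01⟩ + 0.4111i|10⟩ - 0.5753|11⟩

H on qubit 0 mixes each pair of kets that differ only in qubit 0: amplitudes (a, b) of (|…0…⟩, |…1…⟩) become ((a + b)/√2, (a − b)/√2). Kets absent from the input have amplitude 0.
(|00⟩, |10⟩): (a, b) = (0, -0.5814i) → (-0.4111i, 0.4111i)
(|01⟩, |11⟩): (a, b) = (0, 0.8136) → (0.5753, -0.5753)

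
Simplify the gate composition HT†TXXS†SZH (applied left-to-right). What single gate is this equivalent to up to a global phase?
X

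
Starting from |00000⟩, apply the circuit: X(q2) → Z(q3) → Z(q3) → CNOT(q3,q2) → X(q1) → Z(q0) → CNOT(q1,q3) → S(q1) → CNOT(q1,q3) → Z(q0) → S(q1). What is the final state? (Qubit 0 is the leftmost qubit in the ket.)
-|01100⟩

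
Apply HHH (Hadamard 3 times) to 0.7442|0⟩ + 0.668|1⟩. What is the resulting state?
0.9986|0⟩ + 0.05388|1⟩

H² = I, so H^3 = H: a single Hadamard. With (a, b) = (0.7442, 0.668), H gives ((a + b)/√2, (a − b)/√2) = (0.9986, 0.05388).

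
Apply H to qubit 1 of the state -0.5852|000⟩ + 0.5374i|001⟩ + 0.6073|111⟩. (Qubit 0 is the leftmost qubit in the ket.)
-0.4138|000⟩ + 0.38i|001⟩ - 0.4138|010⟩ + 0.38i|011⟩ + 0.4294|101⟩ - 0.4294|111⟩

H on qubit 1 mixes each pair of kets that differ only in qubit 1: amplitudes (a, b) of (|…0…⟩, |…1…⟩) become ((a + b)/√2, (a − b)/√2). Kets absent from the input have amplitude 0.
(|000⟩, |010⟩): (a, b) = (-0.5852, 0) → (-0.4138, -0.4138)
(|001⟩, |011⟩): (a, b) = (0.5374i, 0) → (0.38i, 0.38i)
(|101⟩, |111⟩): (a, b) = (0, 0.6073) → (0.4294, -0.4294)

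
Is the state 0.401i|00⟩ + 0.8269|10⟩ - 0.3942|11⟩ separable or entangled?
Entangled

Writing the state as a|00⟩ + b|01⟩ + c|10⟩ + d|11⟩, it is a product state iff ad − bc = 0.
Here (a, b, c, d) = (0.401i, 0, 0.8269, -0.3942): ad − bc = (0.401i)(-0.3942) − (0)(0.8269) = -0.1581i ≠ 0, so the state is entangled.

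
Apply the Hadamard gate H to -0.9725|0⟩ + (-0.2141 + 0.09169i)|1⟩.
(-0.8391 + 0.06483i)|0⟩ + (-0.5363 - 0.06483i)|1⟩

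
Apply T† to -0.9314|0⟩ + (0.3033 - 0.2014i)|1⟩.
-0.9314|0⟩ + (0.07205 - 0.3569i)|1⟩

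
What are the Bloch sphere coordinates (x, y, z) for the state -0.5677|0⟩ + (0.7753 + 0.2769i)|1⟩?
(-0.8803, -0.3144, -0.3555)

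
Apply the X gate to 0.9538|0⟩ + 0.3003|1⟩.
0.3003|0⟩ + 0.9538|1⟩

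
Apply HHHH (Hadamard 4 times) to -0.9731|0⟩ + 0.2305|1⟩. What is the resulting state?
-0.9731|0⟩ + 0.2305|1⟩

H² = I, so an even number of Hadamards cancels: H^4 = I and the state is unchanged.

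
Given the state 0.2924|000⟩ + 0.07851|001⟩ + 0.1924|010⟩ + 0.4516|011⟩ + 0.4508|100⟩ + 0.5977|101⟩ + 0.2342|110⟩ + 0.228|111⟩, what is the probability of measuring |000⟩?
0.0855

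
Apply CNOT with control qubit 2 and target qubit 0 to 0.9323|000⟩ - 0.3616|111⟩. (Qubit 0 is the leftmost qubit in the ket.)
0.9323|000⟩ - 0.3616|011⟩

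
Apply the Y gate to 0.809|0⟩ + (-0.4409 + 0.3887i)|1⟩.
(0.3887 + 0.4409i)|0⟩ + 0.809i|1⟩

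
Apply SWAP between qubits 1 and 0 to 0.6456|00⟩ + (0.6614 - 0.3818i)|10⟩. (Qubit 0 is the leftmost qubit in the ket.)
0.6456|00⟩ + (0.6614 - 0.3818i)|01⟩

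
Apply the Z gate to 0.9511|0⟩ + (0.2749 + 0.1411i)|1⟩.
0.9511|0⟩ + (-0.2749 - 0.1411i)|1⟩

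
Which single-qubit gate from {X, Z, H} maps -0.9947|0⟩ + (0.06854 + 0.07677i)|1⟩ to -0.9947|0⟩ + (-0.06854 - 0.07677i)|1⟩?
Z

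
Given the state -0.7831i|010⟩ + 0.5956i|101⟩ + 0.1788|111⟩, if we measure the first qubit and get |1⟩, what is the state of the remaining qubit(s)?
0.9578i|01⟩ + 0.2875|11⟩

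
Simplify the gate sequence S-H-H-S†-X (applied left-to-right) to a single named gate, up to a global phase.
X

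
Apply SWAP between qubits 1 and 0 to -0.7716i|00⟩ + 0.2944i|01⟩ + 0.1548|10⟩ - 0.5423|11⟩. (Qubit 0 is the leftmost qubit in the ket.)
-0.7716i|00⟩ + 0.1548|01⟩ + 0.2944i|10⟩ - 0.5423|11⟩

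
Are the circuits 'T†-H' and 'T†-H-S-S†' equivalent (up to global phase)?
Yes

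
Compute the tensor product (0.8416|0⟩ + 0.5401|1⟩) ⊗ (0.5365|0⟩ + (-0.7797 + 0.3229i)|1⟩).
0.4515|00⟩ + (-0.6562 + 0.2718i)|01⟩ + 0.2898|10⟩ + (-0.4211 + 0.1744i)|11⟩

amp(|b₁b₂…⟩) = product of the factor amplitudes for bits b₁, b₂, …; only kets whose every factor amplitude is nonzero survive.
|00⟩: (0.8416)(0.5365) = 0.4515
|01⟩: (0.8416)(-0.7797 + 0.3229i) = (-0.6562 + 0.2718i)
|10⟩: (0.5401)(0.5365) = 0.2898
|11⟩: (0.5401)(-0.7797 + 0.3229i) = (-0.4211 + 0.1744i)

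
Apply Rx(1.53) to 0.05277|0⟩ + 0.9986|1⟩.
(0.03807 - 0.6916i)|0⟩ + (0.7204 - 0.03655i)|1⟩

Rx(1.53) = [[cos(θ/2), −i·sin(θ/2)], [−i·sin(θ/2), cos(θ/2)]]; θ = 1.53, cos(θ/2) ≈ 0.721382, sin(θ/2) ≈ 0.692537.
With a = amp(|0⟩) = 0.05277 and b = amp(|1⟩) = 0.9986:
new amp(|0⟩) = (0.721382)·a + (-0.692537i)·b = (0.03807 - 0.6916i)
new amp(|1⟩) = (-0.692537i)·a + (0.721382)·b = (0.7204 - 0.03655i)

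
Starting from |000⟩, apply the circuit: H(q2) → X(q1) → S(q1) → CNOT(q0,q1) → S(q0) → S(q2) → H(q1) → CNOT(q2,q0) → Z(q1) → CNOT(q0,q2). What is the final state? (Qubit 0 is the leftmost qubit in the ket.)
(1/2)i|000⟩ + (1/2)i|010⟩ - 1/2|100⟩ - 1/2|110⟩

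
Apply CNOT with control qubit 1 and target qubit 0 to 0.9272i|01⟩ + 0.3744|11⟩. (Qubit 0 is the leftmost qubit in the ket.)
0.3744|01⟩ + 0.9272i|11⟩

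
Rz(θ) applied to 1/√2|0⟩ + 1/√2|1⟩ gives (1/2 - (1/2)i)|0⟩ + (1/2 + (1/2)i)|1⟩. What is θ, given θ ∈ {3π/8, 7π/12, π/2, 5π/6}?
π/2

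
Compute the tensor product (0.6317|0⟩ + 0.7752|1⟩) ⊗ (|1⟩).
0.6317|01⟩ + 0.7752|11⟩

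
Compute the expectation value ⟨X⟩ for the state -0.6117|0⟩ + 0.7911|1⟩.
-0.9678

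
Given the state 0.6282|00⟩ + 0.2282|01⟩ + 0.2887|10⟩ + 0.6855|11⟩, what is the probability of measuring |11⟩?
0.4699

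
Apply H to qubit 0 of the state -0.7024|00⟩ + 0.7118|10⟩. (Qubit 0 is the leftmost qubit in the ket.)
0.006647|00⟩ - |10⟩

H on qubit 0 mixes each pair of kets that differ only in qubit 0: amplitudes (a, b) of (|…0…⟩, |…1…⟩) become ((a + b)/√2, (a − b)/√2). Kets absent from the input have amplitude 0.
(|00⟩, |10⟩): (a, b) = (-0.7024, 0.7118) → (0.006647, -1)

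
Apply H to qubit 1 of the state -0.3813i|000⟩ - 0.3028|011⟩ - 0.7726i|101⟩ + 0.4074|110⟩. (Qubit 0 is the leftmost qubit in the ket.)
-0.2696i|000⟩ - 0.2141|001⟩ - 0.2696i|010⟩ + 0.2141|011⟩ + 0.2881|100⟩ - 0.5463i|101⟩ - 0.2881|110⟩ - 0.5463i|111⟩

H on qubit 1 mixes each pair of kets that differ only in qubit 1: amplitudes (a, b) of (|…0…⟩, |…1…⟩) become ((a + b)/√2, (a − b)/√2). Kets absent from the input have amplitude 0.
(|000⟩, |010⟩): (a, b) = (-0.3813i, 0) → (-0.2696i, -0.2696i)
(|001⟩, |011⟩): (a, b) = (0, -0.3028) → (-0.2141, 0.2141)
(|100⟩, |110⟩): (a, b) = (0, 0.4074) → (0.2881, -0.2881)
(|101⟩, |111⟩): (a, b) = (-0.7726i, 0) → (-0.5463i, -0.5463i)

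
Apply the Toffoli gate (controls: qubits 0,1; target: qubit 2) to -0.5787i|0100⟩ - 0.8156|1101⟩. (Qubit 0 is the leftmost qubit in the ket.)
-0.5787i|0100⟩ - 0.8156|1111⟩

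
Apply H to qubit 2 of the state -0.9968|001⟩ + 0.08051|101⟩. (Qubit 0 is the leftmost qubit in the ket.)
-0.7048|000⟩ + 0.7048|001⟩ + 0.05693|100⟩ - 0.05693|101⟩

H on qubit 2 mixes each pair of kets that differ only in qubit 2: amplitudes (a, b) of (|…0…⟩, |…1…⟩) become ((a + b)/√2, (a − b)/√2). Kets absent from the input have amplitude 0.
(|000⟩, |001⟩): (a, b) = (0, -0.9968) → (-0.7048, 0.7048)
(|100⟩, |101⟩): (a, b) = (0, 0.08051) → (0.05693, -0.05693)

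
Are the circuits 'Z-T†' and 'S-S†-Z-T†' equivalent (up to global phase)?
Yes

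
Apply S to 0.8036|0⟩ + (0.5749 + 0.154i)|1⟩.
0.8036|0⟩ + (-0.154 + 0.5749i)|1⟩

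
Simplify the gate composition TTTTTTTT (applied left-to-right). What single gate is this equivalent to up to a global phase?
I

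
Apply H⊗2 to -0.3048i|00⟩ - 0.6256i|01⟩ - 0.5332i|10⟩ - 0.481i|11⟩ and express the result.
-0.9723i|00⟩ + 0.1343i|01⟩ + 0.0419i|10⟩ + 0.1865i|11⟩

H⊗2 gives amp(|y⟩) = (1/2) Σ_x (−1)^(x·y) amp(|x⟩), where x·y is the number of positions in which both x and y have a 1.
|00⟩: (-0.3048i - 0.6256i - 0.5332i - 0.481i)/2 = -0.9723i
|01⟩: (-0.3048i + 0.6256i - 0.5332i + 0.481i)/2 = 0.1343i
|10⟩: (-0.3048i - 0.6256i + 0.5332i + 0.481i)/2 = 0.0419i
|11⟩: (-0.3048i + 0.6256i + 0.5332i - 0.481i)/2 = 0.1865i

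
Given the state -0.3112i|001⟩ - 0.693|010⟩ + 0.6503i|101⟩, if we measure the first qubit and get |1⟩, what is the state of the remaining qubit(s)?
i|01⟩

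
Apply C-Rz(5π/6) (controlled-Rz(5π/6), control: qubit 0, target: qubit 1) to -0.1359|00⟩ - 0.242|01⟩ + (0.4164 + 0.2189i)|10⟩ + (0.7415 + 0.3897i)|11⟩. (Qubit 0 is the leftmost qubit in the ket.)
-0.1359|00⟩ - 0.242|01⟩ + (0.3192 - 0.3456i)|10⟩ + (-0.1845 + 0.8171i)|11⟩

C-Rz(5π/6) leaves the control-|0⟩ kets |00⟩, |01⟩ unchanged and applies Rz(5π/6) to qubit 1 on the control-|1⟩ pair (|10⟩, |11⟩).
Rz(5π/6) = [[e^(−iθ/2), 0], [0, e^(iθ/2)]] with e^(±iθ/2) = cos(θ/2) ± i·sin(θ/2); θ = 5π/6, cos(θ/2) ≈ 0.258819, sin(θ/2) ≈ 0.965926.
With a = amp(|10⟩) = (0.4164 + 0.2189i) and b = amp(|11⟩) = (0.7415 + 0.3897i):
new amp(|10⟩) = (0.258819 - 0.965926i)·a = (0.3192 - 0.3456i)
new amp(|11⟩) = (0.258819 + 0.965926i)·b = (-0.1845 + 0.8171i)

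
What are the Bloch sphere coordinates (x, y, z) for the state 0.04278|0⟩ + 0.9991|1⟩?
(0.08548, 0, -0.9964)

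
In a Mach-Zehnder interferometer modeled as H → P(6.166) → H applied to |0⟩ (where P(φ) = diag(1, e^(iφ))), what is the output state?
(0.9966 - 0.05846i)|0⟩ + (0.003429 + 0.05846i)|1⟩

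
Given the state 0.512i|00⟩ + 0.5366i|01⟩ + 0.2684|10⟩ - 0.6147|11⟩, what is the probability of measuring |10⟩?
0.07204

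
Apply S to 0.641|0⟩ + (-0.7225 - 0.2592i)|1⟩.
0.641|0⟩ + (0.2592 - 0.7225i)|1⟩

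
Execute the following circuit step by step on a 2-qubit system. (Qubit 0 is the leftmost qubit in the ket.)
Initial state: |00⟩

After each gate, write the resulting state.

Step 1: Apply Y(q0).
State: i|10⟩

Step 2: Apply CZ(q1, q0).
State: i|10⟩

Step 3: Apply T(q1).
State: i|10⟩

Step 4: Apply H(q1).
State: (1/√2)i|10⟩ + (1/√2)i|11⟩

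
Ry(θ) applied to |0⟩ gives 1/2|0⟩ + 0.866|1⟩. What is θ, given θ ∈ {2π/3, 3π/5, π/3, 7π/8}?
2π/3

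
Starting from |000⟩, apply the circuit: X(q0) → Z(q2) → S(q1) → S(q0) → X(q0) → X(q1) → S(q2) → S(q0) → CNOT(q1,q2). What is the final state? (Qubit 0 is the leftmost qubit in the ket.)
i|011⟩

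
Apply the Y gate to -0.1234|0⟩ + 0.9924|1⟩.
-0.9924i|0⟩ - 0.1234i|1⟩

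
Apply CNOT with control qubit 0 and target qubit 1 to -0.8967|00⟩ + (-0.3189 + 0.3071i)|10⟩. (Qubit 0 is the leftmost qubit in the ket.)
-0.8967|00⟩ + (-0.3189 + 0.3071i)|11⟩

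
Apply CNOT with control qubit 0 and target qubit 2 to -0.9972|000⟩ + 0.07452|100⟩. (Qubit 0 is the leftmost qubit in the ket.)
-0.9972|000⟩ + 0.07452|101⟩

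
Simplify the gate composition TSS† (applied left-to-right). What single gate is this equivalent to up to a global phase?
T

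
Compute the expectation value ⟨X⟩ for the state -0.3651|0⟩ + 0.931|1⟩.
-0.6798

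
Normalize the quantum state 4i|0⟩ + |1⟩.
0.9701i|0⟩ + 0.2425|1⟩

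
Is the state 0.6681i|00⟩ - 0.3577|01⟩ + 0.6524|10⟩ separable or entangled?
Entangled

Writing the state as a|00⟩ + b|01⟩ + c|10⟩ + d|11⟩, it is a product state iff ad − bc = 0.
Here (a, b, c, d) = (0.6681i, -0.3577, 0.6524, 0): ad − bc = (0.6681i)(0) − (-0.3577)(0.6524) = 0.2334 ≠ 0, so the state is entangled.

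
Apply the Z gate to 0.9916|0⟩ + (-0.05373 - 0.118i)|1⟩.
0.9916|0⟩ + (0.05373 + 0.118i)|1⟩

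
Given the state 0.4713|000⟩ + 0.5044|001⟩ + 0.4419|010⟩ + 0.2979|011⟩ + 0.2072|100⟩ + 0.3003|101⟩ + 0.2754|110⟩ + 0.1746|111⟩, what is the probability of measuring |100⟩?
0.04293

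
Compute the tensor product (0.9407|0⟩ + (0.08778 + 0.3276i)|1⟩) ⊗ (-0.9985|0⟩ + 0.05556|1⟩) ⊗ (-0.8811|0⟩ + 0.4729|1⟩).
0.8276|000⟩ - 0.4442|001⟩ - 0.04605|010⟩ + 0.02472|011⟩ + (0.07723 + 0.2882i)|100⟩ + (-0.04145 - 0.1547i)|101⟩ + (-0.004297 - 0.01604i)|110⟩ + (0.002306 + 0.008607i)|111⟩

amp(|b₁b₂…⟩) = product of the factor amplitudes for bits b₁, b₂, …; only kets whose every factor amplitude is nonzero survive.
|000⟩: (0.9407)(-0.9985)(-0.8811) = 0.8276
|001⟩: (0.9407)(-0.9985)(0.4729) = -0.4442
|010⟩: (0.9407)(0.05556)(-0.8811) = -0.04605
|011⟩: (0.9407)(0.05556)(0.4729) = 0.02472
|100⟩: (0.08778 + 0.3276i)(-0.9985)(-0.8811) = (0.07723 + 0.2882i)
|101⟩: (0.08778 + 0.3276i)(-0.9985)(0.4729) = (-0.04145 - 0.1547i)
|110⟩: (0.08778 + 0.3276i)(0.05556)(-0.8811) = (-0.004297 - 0.01604i)
|111⟩: (0.08778 + 0.3276i)(0.05556)(0.4729) = (0.002306 + 0.008607i)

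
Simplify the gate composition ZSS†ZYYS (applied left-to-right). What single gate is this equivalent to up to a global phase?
S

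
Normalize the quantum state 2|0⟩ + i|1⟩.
0.8944|0⟩ + (1/√5)i|1⟩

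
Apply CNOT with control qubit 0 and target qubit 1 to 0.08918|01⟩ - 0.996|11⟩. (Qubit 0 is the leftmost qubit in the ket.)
0.08918|01⟩ - 0.996|10⟩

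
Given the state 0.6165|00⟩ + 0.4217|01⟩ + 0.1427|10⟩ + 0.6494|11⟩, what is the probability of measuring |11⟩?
0.4217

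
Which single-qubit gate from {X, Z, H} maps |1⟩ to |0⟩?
X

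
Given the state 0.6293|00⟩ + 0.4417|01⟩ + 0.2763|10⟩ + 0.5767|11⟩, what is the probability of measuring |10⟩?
0.07634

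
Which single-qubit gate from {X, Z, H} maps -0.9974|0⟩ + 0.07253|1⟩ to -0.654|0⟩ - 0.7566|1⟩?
H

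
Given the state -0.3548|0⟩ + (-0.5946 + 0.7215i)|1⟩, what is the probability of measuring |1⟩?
0.8741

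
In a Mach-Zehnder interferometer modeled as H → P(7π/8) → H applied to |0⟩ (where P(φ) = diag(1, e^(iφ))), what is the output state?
(0.03806 + 0.1913i)|0⟩ + (0.9619 - 0.1913i)|1⟩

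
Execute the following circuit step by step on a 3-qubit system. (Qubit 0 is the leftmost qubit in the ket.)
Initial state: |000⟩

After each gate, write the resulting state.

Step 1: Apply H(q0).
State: 1/√2|000⟩ + 1/√2|100⟩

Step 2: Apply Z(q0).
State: 1/√2|000⟩ - 1/√2|100⟩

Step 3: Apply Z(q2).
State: 1/√2|000⟩ - 1/√2|100⟩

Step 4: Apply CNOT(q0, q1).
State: 1/√2|000⟩ - 1/√2|110⟩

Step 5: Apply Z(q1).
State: 1/√2|000⟩ + 1/√2|110⟩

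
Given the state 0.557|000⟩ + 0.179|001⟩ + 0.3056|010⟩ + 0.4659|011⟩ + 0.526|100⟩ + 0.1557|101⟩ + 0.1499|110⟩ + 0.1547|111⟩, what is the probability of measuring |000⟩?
0.3102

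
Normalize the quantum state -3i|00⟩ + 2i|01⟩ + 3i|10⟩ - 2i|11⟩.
-0.5883i|00⟩ + 0.3922i|01⟩ + 0.5883i|10⟩ - 0.3922i|11⟩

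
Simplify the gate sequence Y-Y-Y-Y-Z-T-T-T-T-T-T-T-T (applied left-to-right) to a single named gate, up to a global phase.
Z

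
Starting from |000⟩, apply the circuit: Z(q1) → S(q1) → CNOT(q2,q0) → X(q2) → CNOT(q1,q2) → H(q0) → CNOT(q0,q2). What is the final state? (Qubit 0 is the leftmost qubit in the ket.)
1/√2|001⟩ + 1/√2|100⟩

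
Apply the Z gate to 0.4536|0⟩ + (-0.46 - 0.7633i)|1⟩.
0.4536|0⟩ + (0.46 + 0.7633i)|1⟩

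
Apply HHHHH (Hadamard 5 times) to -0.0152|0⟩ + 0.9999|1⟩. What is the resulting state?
0.6963|0⟩ - 0.7178|1⟩

H² = I, so H^5 = H: a single Hadamard. With (a, b) = (-0.0152, 0.9999), H gives ((a + b)/√2, (a − b)/√2) = (0.6963, -0.7178).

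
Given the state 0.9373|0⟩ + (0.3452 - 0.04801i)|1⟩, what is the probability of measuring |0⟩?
0.8785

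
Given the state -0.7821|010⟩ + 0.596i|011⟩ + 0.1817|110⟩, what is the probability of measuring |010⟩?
0.6117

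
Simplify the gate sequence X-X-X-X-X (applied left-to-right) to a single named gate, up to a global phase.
X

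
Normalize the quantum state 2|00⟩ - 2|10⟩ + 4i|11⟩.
1/√6|00⟩ - 1/√6|10⟩ + 0.8165i|11⟩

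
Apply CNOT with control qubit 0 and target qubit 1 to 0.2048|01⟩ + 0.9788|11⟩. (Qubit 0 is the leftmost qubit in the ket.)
0.2048|01⟩ + 0.9788|10⟩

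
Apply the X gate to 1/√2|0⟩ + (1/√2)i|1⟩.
(1/√2)i|0⟩ + 1/√2|1⟩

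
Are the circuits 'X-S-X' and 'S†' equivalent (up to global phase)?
Yes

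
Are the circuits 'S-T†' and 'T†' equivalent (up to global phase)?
No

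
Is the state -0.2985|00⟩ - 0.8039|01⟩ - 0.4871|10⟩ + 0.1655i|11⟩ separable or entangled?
Entangled

Writing the state as a|00⟩ + b|01⟩ + c|10⟩ + d|11⟩, it is a product state iff ad − bc = 0.
Here (a, b, c, d) = (-0.2985, -0.8039, -0.4871, 0.1655i): ad − bc = (-0.2985)(0.1655i) − (-0.8039)(-0.4871) = (-0.3916 - 0.0494i) ≠ 0, so the state is entangled.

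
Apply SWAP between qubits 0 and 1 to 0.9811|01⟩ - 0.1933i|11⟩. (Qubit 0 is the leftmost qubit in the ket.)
0.9811|10⟩ - 0.1933i|11⟩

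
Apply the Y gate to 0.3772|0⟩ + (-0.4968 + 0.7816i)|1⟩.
(0.7816 + 0.4968i)|0⟩ + 0.3772i|1⟩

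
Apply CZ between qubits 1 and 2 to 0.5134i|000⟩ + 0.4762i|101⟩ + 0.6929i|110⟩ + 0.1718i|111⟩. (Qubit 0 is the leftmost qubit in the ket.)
0.5134i|000⟩ + 0.4762i|101⟩ + 0.6929i|110⟩ - 0.1718i|111⟩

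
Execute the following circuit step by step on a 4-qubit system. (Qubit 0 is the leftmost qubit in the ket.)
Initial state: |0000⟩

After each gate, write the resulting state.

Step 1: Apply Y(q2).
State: i|0010⟩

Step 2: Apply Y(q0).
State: -|1010⟩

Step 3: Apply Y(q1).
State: -i|1110⟩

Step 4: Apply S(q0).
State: |1110⟩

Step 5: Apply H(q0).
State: 1/√2|0110⟩ - 1/√2|1110⟩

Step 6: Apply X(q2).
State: 1/√2|0100⟩ - 1/√2|1100⟩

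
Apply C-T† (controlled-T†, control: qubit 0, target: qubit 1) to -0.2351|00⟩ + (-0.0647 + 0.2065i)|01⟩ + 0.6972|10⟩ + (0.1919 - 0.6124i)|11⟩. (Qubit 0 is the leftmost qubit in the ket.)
-0.2351|00⟩ + (-0.0647 + 0.2065i)|01⟩ + 0.6972|10⟩ + (-0.2973 - 0.5687i)|11⟩

C-T† leaves the control-|0⟩ kets |00⟩, |01⟩ unchanged and applies T† to qubit 1 on the control-|1⟩ pair (|10⟩, |11⟩).
T† = [[1, 0], [0, (1/√2 - (1/√2)i)]].
With a = amp(|10⟩) = 0.6972 and b = amp(|11⟩) = (0.1919 - 0.6124i):
new amp(|10⟩) = (1)·a = 0.6972
new amp(|11⟩) = (1/√2 - (1/√2)i)·b = (-0.2973 - 0.5687i)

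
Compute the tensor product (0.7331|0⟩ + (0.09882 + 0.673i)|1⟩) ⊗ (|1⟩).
0.7331|01⟩ + (0.09882 + 0.673i)|11⟩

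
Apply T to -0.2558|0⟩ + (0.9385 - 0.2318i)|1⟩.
-0.2558|0⟩ + (0.8275 + 0.4997i)|1⟩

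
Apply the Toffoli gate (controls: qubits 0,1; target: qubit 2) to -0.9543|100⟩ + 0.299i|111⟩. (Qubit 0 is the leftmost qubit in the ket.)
-0.9543|100⟩ + 0.299i|110⟩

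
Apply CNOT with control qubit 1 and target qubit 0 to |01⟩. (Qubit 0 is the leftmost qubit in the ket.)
|11⟩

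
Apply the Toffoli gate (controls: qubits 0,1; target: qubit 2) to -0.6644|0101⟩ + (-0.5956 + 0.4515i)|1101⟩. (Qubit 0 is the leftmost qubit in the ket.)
-0.6644|0101⟩ + (-0.5956 + 0.4515i)|1111⟩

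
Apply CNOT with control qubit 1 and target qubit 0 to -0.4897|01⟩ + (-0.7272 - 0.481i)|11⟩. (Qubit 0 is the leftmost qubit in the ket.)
(-0.7272 - 0.481i)|01⟩ - 0.4897|11⟩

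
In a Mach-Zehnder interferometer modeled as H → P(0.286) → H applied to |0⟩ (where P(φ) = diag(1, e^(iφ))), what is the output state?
(0.9797 + 0.1411i)|0⟩ + (0.02031 - 0.1411i)|1⟩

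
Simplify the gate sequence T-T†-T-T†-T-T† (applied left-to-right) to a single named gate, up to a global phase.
I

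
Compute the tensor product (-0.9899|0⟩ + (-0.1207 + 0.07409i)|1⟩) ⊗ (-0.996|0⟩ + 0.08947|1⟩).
0.9859|00⟩ - 0.08857|01⟩ + (0.1202 - 0.07379i)|10⟩ + (-0.0108 + 0.006629i)|11⟩

amp(|b₁b₂…⟩) = product of the factor amplitudes for bits b₁, b₂, …; only kets whose every factor amplitude is nonzero survive.
|00⟩: (-0.9899)(-0.996) = 0.9859
|01⟩: (-0.9899)(0.08947) = -0.08857
|10⟩: (-0.1207 + 0.07409i)(-0.996) = (0.1202 - 0.07379i)
|11⟩: (-0.1207 + 0.07409i)(0.08947) = (-0.0108 + 0.006629i)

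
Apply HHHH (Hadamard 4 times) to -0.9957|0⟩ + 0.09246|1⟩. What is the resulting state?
-0.9957|0⟩ + 0.09246|1⟩

H² = I, so an even number of Hadamards cancels: H^4 = I and the state is unchanged.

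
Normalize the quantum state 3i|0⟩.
i|0⟩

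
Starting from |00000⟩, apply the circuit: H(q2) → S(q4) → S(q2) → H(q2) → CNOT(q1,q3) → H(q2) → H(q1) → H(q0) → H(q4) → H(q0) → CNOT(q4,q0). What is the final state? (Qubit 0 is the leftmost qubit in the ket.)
1/√8|00000⟩ + (1/√8)i|00100⟩ + 1/√8|01000⟩ + (1/√8)i|01100⟩ + 1/√8|10001⟩ + (1/√8)i|10101⟩ + 1/√8|11001⟩ + (1/√8)i|11101⟩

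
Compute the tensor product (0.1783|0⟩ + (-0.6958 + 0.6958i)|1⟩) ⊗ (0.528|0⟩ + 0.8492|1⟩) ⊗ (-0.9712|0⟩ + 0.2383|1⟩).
-0.09143|000⟩ + 0.02243|001⟩ - 0.1471|010⟩ + 0.03608|011⟩ + (0.3568 - 0.3568i)|100⟩ + (-0.08755 + 0.08755i)|101⟩ + (0.5739 - 0.5739i)|110⟩ + (-0.1408 + 0.1408i)|111⟩

amp(|b₁b₂…⟩) = product of the factor amplitudes for bits b₁, b₂, …; only kets whose every factor amplitude is nonzero survive.
|000⟩: (0.1783)(0.528)(-0.9712) = -0.09143
|001⟩: (0.1783)(0.528)(0.2383) = 0.02243
|010⟩: (0.1783)(0.8492)(-0.9712) = -0.1471
|011⟩: (0.1783)(0.8492)(0.2383) = 0.03608
|100⟩: (-0.6958 + 0.6958i)(0.528)(-0.9712) = (0.3568 - 0.3568i)
|101⟩: (-0.6958 + 0.6958i)(0.528)(0.2383) = (-0.08755 + 0.08755i)
|110⟩: (-0.6958 + 0.6958i)(0.8492)(-0.9712) = (0.5739 - 0.5739i)
|111⟩: (-0.6958 + 0.6958i)(0.8492)(0.2383) = (-0.1408 + 0.1408i)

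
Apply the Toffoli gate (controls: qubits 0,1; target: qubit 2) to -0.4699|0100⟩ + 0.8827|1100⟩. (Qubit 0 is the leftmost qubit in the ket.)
-0.4699|0100⟩ + 0.8827|1110⟩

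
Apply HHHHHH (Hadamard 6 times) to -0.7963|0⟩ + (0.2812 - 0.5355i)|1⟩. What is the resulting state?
-0.7963|0⟩ + (0.2812 - 0.5355i)|1⟩

H² = I, so an even number of Hadamards cancels: H^6 = I and the state is unchanged.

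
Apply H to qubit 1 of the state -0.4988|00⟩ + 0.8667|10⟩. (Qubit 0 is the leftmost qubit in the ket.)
-0.3527|00⟩ - 0.3527|01⟩ + 0.6128|10⟩ + 0.6128|11⟩

H on qubit 1 mixes each pair of kets that differ only in qubit 1: amplitudes (a, b) of (|…0…⟩, |…1…⟩) become ((a + b)/√2, (a − b)/√2). Kets absent from the input have amplitude 0.
(|00⟩, |01⟩): (a, b) = (-0.4988, 0) → (-0.3527, -0.3527)
(|10⟩, |11⟩): (a, b) = (0.8667, 0) → (0.6128, 0.6128)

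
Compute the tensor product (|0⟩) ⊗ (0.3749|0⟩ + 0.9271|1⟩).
0.3749|00⟩ + 0.9271|01⟩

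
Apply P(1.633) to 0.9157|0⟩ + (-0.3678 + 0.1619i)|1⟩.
0.9157|0⟩ + (-0.1387 - 0.3772i)|1⟩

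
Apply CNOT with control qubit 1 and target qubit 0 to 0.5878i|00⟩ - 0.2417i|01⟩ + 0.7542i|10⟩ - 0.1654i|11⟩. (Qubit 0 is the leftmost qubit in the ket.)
0.5878i|00⟩ - 0.1654i|01⟩ + 0.7542i|10⟩ - 0.2417i|11⟩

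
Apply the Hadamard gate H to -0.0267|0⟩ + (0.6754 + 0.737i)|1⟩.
(0.4587 + 0.5211i)|0⟩ + (-0.4965 - 0.5211i)|1⟩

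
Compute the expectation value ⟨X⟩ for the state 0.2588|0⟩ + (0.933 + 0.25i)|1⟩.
0.4829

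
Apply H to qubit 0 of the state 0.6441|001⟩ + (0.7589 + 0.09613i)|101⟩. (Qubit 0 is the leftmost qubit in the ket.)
(0.9921 + 0.06797i)|001⟩ + (-0.08118 - 0.06797i)|101⟩

H on qubit 0 mixes each pair of kets that differ only in qubit 0: amplitudes (a, b) of (|…0…⟩, |…1…⟩) become ((a + b)/√2, (a − b)/√2). Kets absent from the input have amplitude 0.
(|001⟩, |101⟩): (a, b) = (0.6441, (0.7589 + 0.09613i)) → ((0.9921 + 0.06797i), (-0.08118 - 0.06797i))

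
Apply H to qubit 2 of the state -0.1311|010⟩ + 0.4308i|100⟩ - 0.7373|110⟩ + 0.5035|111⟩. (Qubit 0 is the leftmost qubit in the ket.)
-0.0927|010⟩ - 0.0927|011⟩ + 0.3046i|100⟩ + 0.3046i|101⟩ - 0.1653|110⟩ - 0.8774|111⟩

H on qubit 2 mixes each pair of kets that differ only in qubit 2: amplitudes (a, b) of (|…0…⟩, |…1…⟩) become ((a + b)/√2, (a − b)/√2). Kets absent from the input have amplitude 0.
(|010⟩, |011⟩): (a, b) = (-0.1311, 0) → (-0.0927, -0.0927)
(|100⟩, |101⟩): (a, b) = (0.4308i, 0) → (0.3046i, 0.3046i)
(|110⟩, |111⟩): (a, b) = (-0.7373, 0.5035) → (-0.1653, -0.8774)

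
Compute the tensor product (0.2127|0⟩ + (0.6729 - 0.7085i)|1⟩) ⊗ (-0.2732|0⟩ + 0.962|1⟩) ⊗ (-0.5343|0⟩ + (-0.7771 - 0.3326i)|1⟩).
0.03105|000⟩ + (0.04516 + 0.01933i)|001⟩ - 0.1093|010⟩ + (-0.159 - 0.06806i)|011⟩ + (0.09822 - 0.1034i)|100⟩ + (0.2072 - 0.08927i)|101⟩ + (-0.3459 + 0.3642i)|110⟩ + (-0.7297 + 0.3144i)|111⟩

amp(|b₁b₂…⟩) = product of the factor amplitudes for bits b₁, b₂, …; only kets whose every factor amplitude is nonzero survive.
|000⟩: (0.2127)(-0.2732)(-0.5343) = 0.03105
|001⟩: (0.2127)(-0.2732)(-0.7771 - 0.3326i) = (0.04516 + 0.01933i)
|010⟩: (0.2127)(0.962)(-0.5343) = -0.1093
|011⟩: (0.2127)(0.962)(-0.7771 - 0.3326i) = (-0.159 - 0.06806i)
|100⟩: (0.6729 - 0.7085i)(-0.2732)(-0.5343) = (0.09822 - 0.1034i)
|101⟩: (0.6729 - 0.7085i)(-0.2732)(-0.7771 - 0.3326i) = (0.2072 - 0.08927i)
|110⟩: (0.6729 - 0.7085i)(0.962)(-0.5343) = (-0.3459 + 0.3642i)
|111⟩: (0.6729 - 0.7085i)(0.962)(-0.7771 - 0.3326i) = (-0.7297 + 0.3144i)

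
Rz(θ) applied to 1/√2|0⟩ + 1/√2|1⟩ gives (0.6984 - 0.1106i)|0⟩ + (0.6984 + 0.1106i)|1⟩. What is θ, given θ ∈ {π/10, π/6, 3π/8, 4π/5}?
π/10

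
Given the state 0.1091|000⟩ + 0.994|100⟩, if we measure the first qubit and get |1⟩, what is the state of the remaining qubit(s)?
|00⟩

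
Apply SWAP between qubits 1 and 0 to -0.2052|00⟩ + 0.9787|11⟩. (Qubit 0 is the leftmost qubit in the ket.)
-0.2052|00⟩ + 0.9787|11⟩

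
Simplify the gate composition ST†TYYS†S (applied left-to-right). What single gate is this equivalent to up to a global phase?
S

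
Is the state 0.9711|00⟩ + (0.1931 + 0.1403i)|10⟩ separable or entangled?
Separable

Writing the state as a|00⟩ + b|01⟩ + c|10⟩ + d|11⟩, it is a product state iff ad − bc = 0.
Here (a, b, c, d) = (0.9711, 0, (0.1931 + 0.1403i), 0): ad − bc = (0.9711)(0) − (0)(0.1931 + 0.1403i) = 0, so the state is separable.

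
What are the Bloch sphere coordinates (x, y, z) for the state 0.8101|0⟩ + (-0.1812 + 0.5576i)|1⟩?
(-0.2936, 0.9034, 0.3125)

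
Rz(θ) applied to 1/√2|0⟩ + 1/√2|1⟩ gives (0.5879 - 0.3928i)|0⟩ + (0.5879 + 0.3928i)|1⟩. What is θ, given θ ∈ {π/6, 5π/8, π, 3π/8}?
3π/8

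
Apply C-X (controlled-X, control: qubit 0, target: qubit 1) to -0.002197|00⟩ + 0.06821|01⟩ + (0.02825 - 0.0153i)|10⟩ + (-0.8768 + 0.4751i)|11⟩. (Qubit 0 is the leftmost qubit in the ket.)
-0.002197|00⟩ + 0.06821|01⟩ + (-0.8768 + 0.4751i)|10⟩ + (0.02825 - 0.0153i)|11⟩

C-X leaves the control-|0⟩ kets |00⟩, |01⟩ unchanged and applies X to qubit 1 on the control-|1⟩ pair (|10⟩, |11⟩).
X = [[0, 1], [1, 0]].
With a = amp(|10⟩) = (0.02825 - 0.0153i) and b = amp(|11⟩) = (-0.8768 + 0.4751i):
new amp(|10⟩) = (1)·b = (-0.8768 + 0.4751i)
new amp(|11⟩) = (1)·a = (0.02825 - 0.0153i)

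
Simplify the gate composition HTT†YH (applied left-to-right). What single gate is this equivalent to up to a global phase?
Y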